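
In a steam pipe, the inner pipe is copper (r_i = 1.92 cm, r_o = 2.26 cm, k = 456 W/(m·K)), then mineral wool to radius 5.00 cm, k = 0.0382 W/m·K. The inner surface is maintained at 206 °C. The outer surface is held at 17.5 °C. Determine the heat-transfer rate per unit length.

Treat each layer as a resistance in series:
  R'_copper = ln(0.0226/0.0192)/(2πk) = 0.1630/(2π·456) = 5.690×10^-5 m·K/W
  R'_mineral wool = ln(0.0500/0.0226)/(2πk) = 0.7941/(2π·0.0382) = 3.308 m·K/W
ΣR = 5.690×10^-5 + 3.308 = 3.308 m·K/W
Q' = ΔT/ΣR = (206 °C − 17.5 °C)/3.308 = 57.0 W/m

Q' = 57.0 W/m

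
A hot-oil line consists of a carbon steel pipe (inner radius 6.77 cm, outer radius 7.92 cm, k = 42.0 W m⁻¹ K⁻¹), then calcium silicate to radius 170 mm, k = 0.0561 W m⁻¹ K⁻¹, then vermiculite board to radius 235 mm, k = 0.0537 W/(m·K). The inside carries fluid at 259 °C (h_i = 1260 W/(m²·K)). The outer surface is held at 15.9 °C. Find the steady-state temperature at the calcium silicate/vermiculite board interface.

T = 90.5 °C

Resistance network (inner→outer):
  R'_conv,in = 1/(2πr h) = 1/(2π·0.0677·1260) = 0.001866 m·K/W
  R'_carbon steel = ln(0.0792/0.0677)/(2πk) = 0.1569/(2π·42.0) = 5.945×10^-4 m·K/W
  R'_calcium silicate = ln(0.170/0.0792)/(2πk) = 0.7638/(2π·0.0561) = 2.167 m·K/W
  R'_vermiculite board = ln(0.235/0.170)/(2πk) = 0.3238/(2π·0.0537) = 0.9596 m·K/W
ΣR = 0.001866 + 5.945×10^-4 + 2.167 + 0.9596 = 3.129 m·K/W
Q' = ΔT/ΣR = (259 °C − 15.9 °C)/3.129 = 77.69 W/m
From the inner boundary to the calcium silicate/vermiculite board interface, ΣR_partial = 2.169 m·K/W.
T_interface = T_in − Q'·ΣR_partial = 259 °C − (77.69)(2.169) = 90.5 °C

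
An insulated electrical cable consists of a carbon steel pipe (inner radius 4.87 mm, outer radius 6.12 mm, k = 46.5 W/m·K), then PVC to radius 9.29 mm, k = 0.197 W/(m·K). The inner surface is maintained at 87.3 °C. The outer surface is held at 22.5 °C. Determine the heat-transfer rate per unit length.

Q' = 192 W/m

Series thermal resistances, inner to outer:
  R'_carbon steel = ln(0.00612/0.00487)/(2πk) = 0.2285/(2π·46.5) = 7.820×10^-4 m·K/W
  R'_PVC = ln(0.00929/0.00612)/(2πk) = 0.4174/(2π·0.197) = 0.3372 m·K/W
ΣR = 7.820×10^-4 + 0.3372 = 0.3380 m·K/W
Q' = ΔT/ΣR = (87.3 °C − 22.5 °C)/0.3380 = 192 W/m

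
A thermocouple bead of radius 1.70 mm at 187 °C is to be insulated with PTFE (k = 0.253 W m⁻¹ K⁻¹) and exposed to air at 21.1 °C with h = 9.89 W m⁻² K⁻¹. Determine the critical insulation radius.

r_cr = 5.12 cm

For a sphere, r_cr = 2k_ins/h = 2·0.253/9.89 = 0.0512 m = 5.12 cm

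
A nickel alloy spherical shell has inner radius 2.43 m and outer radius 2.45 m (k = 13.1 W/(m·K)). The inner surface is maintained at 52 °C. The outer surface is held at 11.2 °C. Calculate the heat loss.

Q = 4πk·ΔT/(1/r₁ − 1/r₂) = 4π × 13.1 × 40.8 / (1/2.43 − 1/2.45) = 2.00×10^6 W

Q = 2000 kW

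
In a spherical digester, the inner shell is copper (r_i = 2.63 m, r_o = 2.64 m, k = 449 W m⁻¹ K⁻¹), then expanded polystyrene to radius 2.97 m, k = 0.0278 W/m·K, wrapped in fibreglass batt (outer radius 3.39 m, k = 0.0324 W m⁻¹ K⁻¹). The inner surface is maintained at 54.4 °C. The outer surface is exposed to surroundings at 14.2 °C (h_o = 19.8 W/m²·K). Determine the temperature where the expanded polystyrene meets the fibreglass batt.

T = 32.7 °C

Series thermal resistances, inner to outer:
  R_copper = (1/2.63 − 1/2.64)/(4πk) = 0.001440/(4π·449) = 2.553×10^-7 K/W
  R_expanded polystyrene = (1/2.64 − 1/2.97)/(4πk) = 0.04209/(4π·0.0278) = 0.1205 K/W
  R_fibreglass batt = (1/2.97 − 1/3.39)/(4πk) = 0.04172/(4π·0.0324) = 0.1025 K/W
  R_conv,out = 1/(4πr²h) = 1/(4π·3.39²·19.8) = 3.497×10^-4 K/W
ΣR = 2.553×10^-7 + 0.1205 + 0.1025 + 3.497×10^-4 = 0.2233 K/W
Q = ΔT/ΣR = (54.4 °C − 14.2 °C)/0.2233 = 180.0 W
From the inner boundary to the expanded polystyrene/fibreglass batt interface, ΣR_partial = 0.1205 K/W.
T_interface = T_in − Q·ΣR_partial = 54.4 °C − (180.0)(0.1205) = 32.7 °C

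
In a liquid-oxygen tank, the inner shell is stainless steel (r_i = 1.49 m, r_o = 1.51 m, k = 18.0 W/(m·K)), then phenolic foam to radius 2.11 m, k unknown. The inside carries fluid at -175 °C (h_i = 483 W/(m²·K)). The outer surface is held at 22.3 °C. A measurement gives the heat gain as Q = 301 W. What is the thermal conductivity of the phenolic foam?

k = 0.0229 W/m·K

ΣR = ΔT/Q = |-175 − 22.3|/301 = 0.6555 K/W
Known resistances:
  R_conv,in = 1/(4πr²h) = 1/(4π·1.49²·483) = 7.421×10^-5 K/W
  R_stainless steel = (1/1.49 − 1/1.51)/(4πk) = 0.008889/(4π·18.0) = 3.930×10^-5 K/W
R_phenolic foam = ΣR − ΣR_known = 0.6555 − 1.135×10^-4 = 0.6554 K/W
(1/r₁−1/r₂)/(4πk) = 0.6554 ⇒ k = 0.1883/(4π·0.6554) = 0.0229 W/m·K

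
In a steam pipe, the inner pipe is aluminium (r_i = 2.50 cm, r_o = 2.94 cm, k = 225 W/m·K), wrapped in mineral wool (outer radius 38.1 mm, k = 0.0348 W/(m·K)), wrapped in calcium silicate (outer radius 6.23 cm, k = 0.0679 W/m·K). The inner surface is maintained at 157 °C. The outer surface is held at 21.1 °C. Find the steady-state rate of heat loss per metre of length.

Treat each layer as a resistance in series:
  R'_aluminium = ln(0.0294/0.0250)/(2πk) = 0.1621/(2π·225) = 1.147×10^-4 m·K/W
  R'_mineral wool = ln(0.0381/0.0294)/(2πk) = 0.2592/(2π·0.0348) = 1.186 m·K/W
  R'_calcium silicate = ln(0.0623/0.0381)/(2πk) = 0.4917/(2π·0.0679) = 1.153 m·K/W
ΣR = 1.147×10^-4 + 1.186 + 1.153 = 2.339 m·K/W
Q' = ΔT/ΣR = (157 °C − 21.1 °C)/2.339 = 58.1 W/m

Q' = 58.1 W/m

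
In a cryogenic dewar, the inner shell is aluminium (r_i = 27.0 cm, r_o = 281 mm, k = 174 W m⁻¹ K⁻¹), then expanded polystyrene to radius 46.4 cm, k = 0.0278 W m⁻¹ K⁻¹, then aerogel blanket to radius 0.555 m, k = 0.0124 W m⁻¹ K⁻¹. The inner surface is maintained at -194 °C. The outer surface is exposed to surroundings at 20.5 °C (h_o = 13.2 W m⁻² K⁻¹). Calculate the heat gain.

Q = 34.0 W

Series thermal resistances, inner to outer:
  R_aluminium = (1/0.270 − 1/0.281)/(4πk) = 0.1450/(4π·174) = 6.631×10^-5 K/W
  R_expanded polystyrene = (1/0.281 − 1/0.464)/(4πk) = 1.404/(4π·0.0278) = 4.018 K/W
  R_aerogel blanket = (1/0.464 − 1/0.555)/(4πk) = 0.3534/(4π·0.0124) = 2.268 K/W
  R_conv,out = 1/(4πr²h) = 1/(4π·0.555²·13.2) = 0.01957 K/W
ΣR = 6.631×10^-5 + 4.018 + 2.268 + 0.01957 = 6.306 K/W
Q = ΔT/ΣR = (-194 °C − 20.5 °C)/6.306 = -34.0 W
(Negative Q ⇒ heat flows inward; heat gain = 34.0 W.)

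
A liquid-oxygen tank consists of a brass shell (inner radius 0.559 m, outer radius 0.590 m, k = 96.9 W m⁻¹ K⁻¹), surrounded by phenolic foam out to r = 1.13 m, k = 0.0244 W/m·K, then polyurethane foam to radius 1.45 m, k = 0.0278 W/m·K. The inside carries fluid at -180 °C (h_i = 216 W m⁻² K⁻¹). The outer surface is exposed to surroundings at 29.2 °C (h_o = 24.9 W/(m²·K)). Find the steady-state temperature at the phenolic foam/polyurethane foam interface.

T = -7.4 °C

Treat each layer as a resistance in series:
  R_conv,in = 1/(4πr²h) = 1/(4π·0.559²·216) = 0.001179 K/W
  R_brass = (1/0.559 − 1/0.590)/(4πk) = 0.09399/(4π·96.9) = 7.719×10^-5 K/W
  R_phenolic foam = (1/0.590 − 1/1.13)/(4πk) = 0.8100/(4π·0.0244) = 2.642 K/W
  R_polyurethane foam = (1/1.13 − 1/1.45)/(4πk) = 0.1953/(4π·0.0278) = 0.5590 K/W
  R_conv,out = 1/(4πr²h) = 1/(4π·1.45²·24.9) = 0.001520 K/W
ΣR = 0.001179 + 7.719×10^-5 + 2.642 + 0.5590 + 0.001520 = 3.204 K/W
Q = ΔT/ΣR = (-180 °C − 29.2 °C)/3.204 = -65.29 W
From the inner boundary to the phenolic foam/polyurethane foam interface, ΣR_partial = 2.643 K/W.
T_interface = T_in − Q·ΣR_partial = -180 °C − (-65.29)(2.643) = -7.4 °C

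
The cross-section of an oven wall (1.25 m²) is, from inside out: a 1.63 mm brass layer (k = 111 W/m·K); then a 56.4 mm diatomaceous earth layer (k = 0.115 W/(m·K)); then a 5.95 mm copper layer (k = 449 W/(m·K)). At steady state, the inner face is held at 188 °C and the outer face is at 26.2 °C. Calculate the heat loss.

Series thermal resistances, inner to outer:
  R_brass = L/(kA) = 0.00163/(111·1.25) = 1.175×10^-5 K/W
  R_diatomaceous earth = L/(kA) = 0.0564/(0.115·1.25) = 0.3923 K/W
  R_copper = L/(kA) = 0.00595/(449·1.25) = 1.060×10^-5 K/W
ΣR = 1.175×10^-5 + 0.3923 + 1.060×10^-5 = 0.3923 K/W
Q = ΔT/ΣR = (188 °C − 26.2 °C)/0.3923 = 412 W

Q = 412 W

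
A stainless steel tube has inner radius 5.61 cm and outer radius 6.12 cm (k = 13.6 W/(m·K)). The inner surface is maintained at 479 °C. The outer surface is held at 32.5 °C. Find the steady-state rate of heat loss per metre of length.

Q' = 4.38×10^5 W/m

Q' = 2πk·ΔT/ln(r₂/r₁) = 2π × 13.6 × 446.5 / ln(0.0612/0.0561) = 4.38×10^5 W/m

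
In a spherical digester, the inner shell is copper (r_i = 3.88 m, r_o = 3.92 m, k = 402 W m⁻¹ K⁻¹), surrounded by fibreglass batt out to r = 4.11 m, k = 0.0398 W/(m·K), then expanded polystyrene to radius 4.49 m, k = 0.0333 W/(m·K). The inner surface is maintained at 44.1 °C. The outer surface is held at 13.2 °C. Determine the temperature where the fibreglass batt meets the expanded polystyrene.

Resistance network (inner→outer):
  R_copper = (1/3.88 − 1/3.92)/(4πk) = 0.002630/(4π·402) = 5.206×10^-7 K/W
  R_fibreglass batt = (1/3.92 − 1/4.11)/(4πk) = 0.01179/(4π·0.0398) = 0.02358 K/W
  R_expanded polystyrene = (1/4.11 − 1/4.49)/(4πk) = 0.02059/(4π·0.0333) = 0.04921 K/W
ΣR = 5.206×10^-7 + 0.02358 + 0.04921 = 0.07279 K/W
Q = ΔT/ΣR = (44.1 °C − 13.2 °C)/0.07279 = 424.5 W
From the inner boundary to the fibreglass batt/expanded polystyrene interface, ΣR_partial = 0.02358 K/W.
T_interface = T_in − Q·ΣR_partial = 44.1 °C − (424.5)(0.02358) = 34.1 °C

T = 34.1 °C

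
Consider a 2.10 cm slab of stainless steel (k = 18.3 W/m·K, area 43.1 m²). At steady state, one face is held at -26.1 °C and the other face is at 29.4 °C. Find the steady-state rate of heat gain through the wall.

Q = 2080 kW

Q = kA·ΔT/L = 18.3 × 43.1 × |-26.1 °C − 29.4 °C| / 0.0210 = 2.08×10^6 W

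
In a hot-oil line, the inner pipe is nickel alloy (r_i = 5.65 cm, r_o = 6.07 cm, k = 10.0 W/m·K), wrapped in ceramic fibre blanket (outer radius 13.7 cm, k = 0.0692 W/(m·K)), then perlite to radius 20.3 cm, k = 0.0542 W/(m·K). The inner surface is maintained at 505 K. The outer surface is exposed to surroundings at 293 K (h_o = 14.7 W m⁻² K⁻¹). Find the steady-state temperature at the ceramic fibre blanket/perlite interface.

T = 376 K

Resistance network (inner→outer):
  R'_nickel alloy = ln(0.0607/0.0565)/(2πk) = 0.07170/(2π·10.0) = 0.001141 m·K/W
  R'_ceramic fibre blanket = ln(0.137/0.0607)/(2πk) = 0.8140/(2π·0.0692) = 1.872 m·K/W
  R'_perlite = ln(0.203/0.137)/(2πk) = 0.3932/(2π·0.0542) = 1.155 m·K/W
  R'_conv,out = 1/(2πr h) = 1/(2π·0.203·14.7) = 0.05333 m·K/W
ΣR = 0.001141 + 1.872 + 1.155 + 0.05333 = 3.081 m·K/W
Q' = ΔT/ΣR = (505 K − 293 K)/3.081 = 68.81 W/m
From the inner boundary to the ceramic fibre blanket/perlite interface, ΣR_partial = 1.873 m·K/W.
T_interface = T_in − Q'·ΣR_partial = 505 K − (68.81)(1.873) = 376 K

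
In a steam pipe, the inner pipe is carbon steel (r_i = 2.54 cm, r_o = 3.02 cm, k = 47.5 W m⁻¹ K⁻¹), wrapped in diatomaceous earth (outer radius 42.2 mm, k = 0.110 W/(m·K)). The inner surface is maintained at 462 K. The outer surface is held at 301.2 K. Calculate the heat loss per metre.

Q' = 332 W/m

Series thermal resistances, inner to outer:
  R'_carbon steel = ln(0.0302/0.0254)/(2πk) = 0.1731/(2π·47.5) = 5.800×10^-4 m·K/W
  R'_diatomaceous earth = ln(0.0422/0.0302)/(2πk) = 0.3346/(2π·0.110) = 0.4841 m·K/W
ΣR = 5.800×10^-4 + 0.4841 = 0.4847 m·K/W
Q' = ΔT/ΣR = (462 K − 301.2 K)/0.4847 = 332 W/m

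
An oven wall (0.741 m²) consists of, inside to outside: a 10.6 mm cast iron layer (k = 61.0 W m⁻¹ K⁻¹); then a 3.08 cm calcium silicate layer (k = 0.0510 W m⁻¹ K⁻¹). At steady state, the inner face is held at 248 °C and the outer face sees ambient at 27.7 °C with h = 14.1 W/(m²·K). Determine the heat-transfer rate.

Resistance network (inner→outer):
  R_cast iron = L/(kA) = 0.0106/(61.0·0.741) = 2.345×10^-4 K/W
  R_calcium silicate = L/(kA) = 0.0308/(0.0510·0.741) = 0.8150 K/W
  R_conv,out = 1/(hA) = 1/(14.1·0.741) = 0.09571 K/W
ΣR = 2.345×10^-4 + 0.8150 + 0.09571 = 0.9109 K/W
Q = ΔT/ΣR = (248 °C − 27.7 °C)/0.9109 = 242 W

Q = 242 W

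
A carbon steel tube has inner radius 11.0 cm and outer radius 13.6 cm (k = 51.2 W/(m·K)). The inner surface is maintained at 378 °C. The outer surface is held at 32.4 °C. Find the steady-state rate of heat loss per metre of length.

Q' = 524 kW/m

Q' = 2πk·ΔT/ln(r₂/r₁) = 2π × 51.2 × 345.6 / ln(0.136/0.110) = 5.24×10^5 W/m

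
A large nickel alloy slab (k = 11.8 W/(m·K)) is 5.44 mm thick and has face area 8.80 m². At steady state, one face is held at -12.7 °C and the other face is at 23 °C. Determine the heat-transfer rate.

Q = kA·ΔT/L = 11.8 × 8.80 × |-12.7 °C − 23 °C| / 0.00544 = 6.81×10^5 W

Q = 681 kW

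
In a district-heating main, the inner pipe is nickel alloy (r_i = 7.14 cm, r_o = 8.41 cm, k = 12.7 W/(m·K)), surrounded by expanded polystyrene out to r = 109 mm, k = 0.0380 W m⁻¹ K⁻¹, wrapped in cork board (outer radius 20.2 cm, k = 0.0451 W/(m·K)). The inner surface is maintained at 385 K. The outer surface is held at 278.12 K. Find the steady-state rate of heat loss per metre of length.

Series thermal resistances, inner to outer:
  R'_nickel alloy = ln(0.0841/0.0714)/(2πk) = 0.1637/(2π·12.7) = 0.002052 m·K/W
  R'_expanded polystyrene = ln(0.109/0.0841)/(2πk) = 0.2593/(2π·0.0380) = 1.086 m·K/W
  R'_cork board = ln(0.202/0.109)/(2πk) = 0.6169/(2π·0.0451) = 2.177 m·K/W
ΣR = 0.002052 + 1.086 + 2.177 = 3.265 m·K/W
Q' = ΔT/ΣR = (385 K − 278.12 K)/3.265 = 32.7 W/m

Q' = 32.7 W/m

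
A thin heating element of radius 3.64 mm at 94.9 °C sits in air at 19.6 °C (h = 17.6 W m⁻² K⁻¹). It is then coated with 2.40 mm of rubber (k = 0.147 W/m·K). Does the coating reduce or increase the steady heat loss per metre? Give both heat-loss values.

increases: 30.3 → 36.8 W/m

Critical radius for a cylinder: r_cr = k/h = 0.00835 m = 0.835 cm.
Outer radius after coating: r₂ = 0.00364 + 0.00240 = 0.00604 m.
Since r₁ < r_cr and r₂ ≤ r_cr, the coating moves toward the maximum at r_cr — heat loss rises.
Bare: R = 1/(2πr₁h) = 2.484 m·K/W; Q = 75.3/2.484 = 30.3 W/m.
Coated: R = R_cond + R_conv = 2.045 m·K/W; Q = 75.3/2.045 = 36.8 W/m.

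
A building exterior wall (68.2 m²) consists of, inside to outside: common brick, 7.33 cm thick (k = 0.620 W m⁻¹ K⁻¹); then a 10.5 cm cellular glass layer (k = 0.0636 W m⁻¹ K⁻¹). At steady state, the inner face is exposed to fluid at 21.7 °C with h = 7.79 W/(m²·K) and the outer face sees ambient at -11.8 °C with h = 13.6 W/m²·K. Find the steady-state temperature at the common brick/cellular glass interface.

T = 17.5 °C

Treat each layer as a resistance in series:
  R_conv,in = 1/(hA) = 1/(7.79·68.2) = 0.001882 K/W
  R_common brick = L/(kA) = 0.0733/(0.620·68.2) = 0.001734 K/W
  R_cellular glass = L/(kA) = 0.105/(0.0636·68.2) = 0.02421 K/W
  R_conv,out = 1/(hA) = 1/(13.6·68.2) = 0.001078 K/W
ΣR = 0.001882 + 0.001734 + 0.02421 + 0.001078 = 0.02890 K/W
Q = ΔT/ΣR = (21.7 °C − -11.8 °C)/0.02890 = 1159 W
From the inner boundary to the common brick/cellular glass interface, ΣR_partial = 0.003616 K/W.
T_interface = T_in − Q·ΣR_partial = 21.7 °C − (1159)(0.003616) = 17.5 °C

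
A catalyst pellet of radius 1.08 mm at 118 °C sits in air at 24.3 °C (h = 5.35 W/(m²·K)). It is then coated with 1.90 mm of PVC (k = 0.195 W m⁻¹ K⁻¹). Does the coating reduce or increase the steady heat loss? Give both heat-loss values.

Critical radius for a sphere: r_cr = 2k/h = 0.0729 m = 7.29 cm.
Outer radius after coating: r₂ = 0.00108 + 0.00190 = 0.00298 m.
Since r₁ < r_cr and r₂ ≤ r_cr, the coating moves toward the maximum at r_cr — heat loss rises.
Bare: R = 1/(4πr₁²h) = 12750 K/W; Q = 93.7/12750 = 0.00735 W.
Coated: R = R_cond + R_conv = 1916 K/W; Q = 93.7/1916 = 0.0489 W.

increases: 0.00735 → 0.0489 W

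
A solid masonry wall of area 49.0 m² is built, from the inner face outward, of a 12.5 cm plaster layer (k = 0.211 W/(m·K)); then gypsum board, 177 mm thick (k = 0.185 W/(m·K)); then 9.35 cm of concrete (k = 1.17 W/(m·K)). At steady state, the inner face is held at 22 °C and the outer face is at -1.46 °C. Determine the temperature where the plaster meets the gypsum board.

Resistance network (inner→outer):
  R_plaster = L/(kA) = 0.125/(0.211·49.0) = 0.01209 K/W
  R_gypsum board = L/(kA) = 0.177/(0.185·49.0) = 0.01953 K/W
  R_concrete = L/(kA) = 0.0935/(1.17·49.0) = 0.001631 K/W
ΣR = 0.01209 + 0.01953 + 0.001631 = 0.03325 K/W
Q = ΔT/ΣR = (22 °C − -1.46 °C)/0.03325 = 705.6 W
From the inner boundary to the plaster/gypsum board interface, ΣR_partial = 0.01209 K/W.
T_interface = T_in − Q·ΣR_partial = 22 °C − (705.6)(0.01209) = 13.5 °C

T = 13.5 °C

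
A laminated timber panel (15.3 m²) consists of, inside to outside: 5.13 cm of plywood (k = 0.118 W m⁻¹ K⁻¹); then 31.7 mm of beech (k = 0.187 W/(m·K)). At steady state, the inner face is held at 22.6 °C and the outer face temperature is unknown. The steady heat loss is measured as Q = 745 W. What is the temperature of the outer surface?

Series resistances:
  R_plywood = L/(kA) = 0.0513/(0.118·15.3) = 0.02841 K/W
  R_beech = L/(kA) = 0.0317/(0.187·15.3) = 0.01108 K/W
ΣR = 0.03949 K/W
ΔT = Q·ΣR = 745 × 0.03949 = 29.42 K
Heat flows outward, so T_out = T_in − ΔT = 22.6 − 29.42 = -6.82 °C

T_out = -6.82 °C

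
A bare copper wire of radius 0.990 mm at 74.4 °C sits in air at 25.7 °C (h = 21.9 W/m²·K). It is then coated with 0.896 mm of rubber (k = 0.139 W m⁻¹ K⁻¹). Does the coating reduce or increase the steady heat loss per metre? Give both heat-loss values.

Critical radius for a cylinder: r_cr = k/h = 0.00635 m = 0.635 cm.
Outer radius after coating: r₂ = 9.90×10^-4 + 8.96×10^-4 = 0.001886 m.
Since r₁ < r_cr and r₂ ≤ r_cr, the coating moves toward the maximum at r_cr — heat loss rises.
Bare: R = 1/(2πr₁h) = 7.341 m·K/W; Q = 48.7/7.341 = 6.63 W/m.
Coated: R = R_cond + R_conv = 4.591 m·K/W; Q = 48.7/4.591 = 10.6 W/m.

increases: 6.63 → 10.6 W/m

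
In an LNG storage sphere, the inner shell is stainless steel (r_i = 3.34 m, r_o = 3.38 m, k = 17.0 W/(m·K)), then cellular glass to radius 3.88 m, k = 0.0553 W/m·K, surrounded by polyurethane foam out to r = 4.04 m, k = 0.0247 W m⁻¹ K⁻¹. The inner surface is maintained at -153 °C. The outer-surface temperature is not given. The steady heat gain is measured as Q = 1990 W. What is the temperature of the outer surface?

T_out = 21.7 °C

Series resistances:
  R_stainless steel = (1/3.34 − 1/3.38)/(4πk) = 0.003543/(4π·17.0) = 1.659×10^-5 K/W
  R_cellular glass = (1/3.38 − 1/3.88)/(4πk) = 0.03813/(4π·0.0553) = 0.05486 K/W
  R_polyurethane foam = (1/3.88 − 1/4.04)/(4πk) = 0.01021/(4π·0.0247) = 0.03289 K/W
ΣR = 0.08777 K/W
ΔT = Q·ΣR = 1990 × 0.08777 = 174.7 K
Heat flows inward, so T_out = T_in + ΔT = -153 + 174.7 = 21.7 °C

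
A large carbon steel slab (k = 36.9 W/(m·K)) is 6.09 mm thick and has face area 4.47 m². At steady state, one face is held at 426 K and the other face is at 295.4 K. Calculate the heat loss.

Q = 3540 kW

Q = kA·ΔT/L = 36.9 × 4.47 × |426 K − 295.4 K| / 0.00609 = 3.54×10^6 W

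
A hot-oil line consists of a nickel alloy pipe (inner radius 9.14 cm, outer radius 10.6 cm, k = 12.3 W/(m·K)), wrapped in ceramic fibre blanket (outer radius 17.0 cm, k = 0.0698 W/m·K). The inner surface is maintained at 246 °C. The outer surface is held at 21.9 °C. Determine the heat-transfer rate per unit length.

Treat each layer as a resistance in series:
  R'_nickel alloy = ln(0.106/0.0914)/(2πk) = 0.1482/(2π·12.3) = 0.001918 m·K/W
  R'_ceramic fibre blanket = ln(0.170/0.106)/(2πk) = 0.4724/(2π·0.0698) = 1.077 m·K/W
ΣR = 0.001918 + 1.077 = 1.079 m·K/W
Q' = ΔT/ΣR = (246 °C − 21.9 °C)/1.079 = 208 W/m

Q' = 208 W/m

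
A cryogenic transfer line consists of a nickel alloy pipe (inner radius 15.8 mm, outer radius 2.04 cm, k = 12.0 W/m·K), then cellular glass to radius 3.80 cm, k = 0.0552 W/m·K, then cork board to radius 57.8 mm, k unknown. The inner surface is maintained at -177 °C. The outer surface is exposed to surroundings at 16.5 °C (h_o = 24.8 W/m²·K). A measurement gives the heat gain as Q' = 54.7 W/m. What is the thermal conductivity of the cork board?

k = 0.0410 W/m·K

ΣR = ΔT/Q' = |-177 − 16.5|/54.7 = 3.537 m·K/W
Known resistances:
  R'_nickel alloy = ln(0.0204/0.0158)/(2πk) = 0.2555/(2π·12.0) = 0.003389 m·K/W
  R'_cellular glass = ln(0.0380/0.0204)/(2πk) = 0.6221/(2π·0.0552) = 1.794 m·K/W
  R'_conv,out = 1/(2πr h) = 1/(2π·0.0578·24.8) = 0.1110 m·K/W
R_cork board = ΣR − ΣR_known = 3.537 − 1.908 = 1.629 m·K/W
ln(r₂/r₁)/(2πk) = 1.629 ⇒ k = 0.4194/(2π·1.629) = 0.0410 W/m·K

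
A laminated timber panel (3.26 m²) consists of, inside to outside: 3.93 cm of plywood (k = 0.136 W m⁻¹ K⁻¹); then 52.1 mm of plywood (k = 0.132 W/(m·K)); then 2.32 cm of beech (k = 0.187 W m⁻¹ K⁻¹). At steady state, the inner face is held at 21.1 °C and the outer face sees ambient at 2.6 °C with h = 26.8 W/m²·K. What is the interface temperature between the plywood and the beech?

Resistance network (inner→outer):
  R_plywood = L/(kA) = 0.0393/(0.136·3.26) = 0.08864 K/W
  R_plywood = L/(kA) = 0.0521/(0.132·3.26) = 0.1211 K/W
  R_beech = L/(kA) = 0.0232/(0.187·3.26) = 0.03806 K/W
  R_conv,out = 1/(hA) = 1/(26.8·3.26) = 0.01145 K/W
ΣR = 0.08864 + 0.1211 + 0.03806 + 0.01145 = 0.2592 K/W
Q = ΔT/ΣR = (21.1 °C − 2.6 °C)/0.2592 = 71.37 W
From the inner boundary to the plywood/beech interface, ΣR_partial = 0.2097 K/W.
T_interface = T_in − Q·ΣR_partial = 21.1 °C − (71.37)(0.2097) = 6.13 °C

T = 6.13 °C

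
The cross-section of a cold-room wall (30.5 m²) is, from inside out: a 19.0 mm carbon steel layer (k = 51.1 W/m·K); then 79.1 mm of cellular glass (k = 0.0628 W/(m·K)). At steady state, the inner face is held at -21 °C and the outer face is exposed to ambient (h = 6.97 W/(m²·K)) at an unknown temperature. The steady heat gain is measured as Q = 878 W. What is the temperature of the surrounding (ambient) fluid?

Series resistances:
  R_carbon steel = L/(kA) = 0.0190/(51.1·30.5) = 1.219×10^-5 K/W
  R_cellular glass = L/(kA) = 0.0791/(0.0628·30.5) = 0.04130 K/W
  R_conv,out = 1/(hA) = 1/(6.97·30.5) = 0.004704 K/W
ΣR = 0.04601 K/W
ΔT = Q·ΣR = 878 × 0.04601 = 40.40 K
Heat flows inward, so T_out = T_in + ΔT = -21 + 40.40 = 19.4 °C

T_out = 19.4 °C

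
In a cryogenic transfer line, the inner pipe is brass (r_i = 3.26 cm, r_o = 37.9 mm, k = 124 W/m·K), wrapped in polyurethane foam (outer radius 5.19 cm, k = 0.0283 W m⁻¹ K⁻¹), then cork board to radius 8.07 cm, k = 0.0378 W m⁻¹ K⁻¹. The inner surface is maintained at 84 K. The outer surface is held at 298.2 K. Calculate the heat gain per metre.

Series thermal resistances, inner to outer:
  R'_brass = ln(0.0379/0.0326)/(2πk) = 0.1506/(2π·124) = 1.933×10^-4 m·K/W
  R'_polyurethane foam = ln(0.0519/0.0379)/(2πk) = 0.3144/(2π·0.0283) = 1.768 m·K/W
  R'_cork board = ln(0.0807/0.0519)/(2πk) = 0.4414/(2π·0.0378) = 1.859 m·K/W
ΣR = 1.933×10^-4 + 1.768 + 1.859 = 3.627 m·K/W
Q' = ΔT/ΣR = (84 K − 298.2 K)/3.627 = -59.1 W/m
(Negative Q' ⇒ heat flows inward; heat gain = 59.1 W/m.)

Q' = 59.1 W/m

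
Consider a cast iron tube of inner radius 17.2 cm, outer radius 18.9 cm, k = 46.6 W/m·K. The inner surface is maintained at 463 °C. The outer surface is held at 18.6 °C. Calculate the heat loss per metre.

Q' = 1380 kW/m

Q' = 2πk·ΔT/ln(r₂/r₁) = 2π × 46.6 × 444.4 / ln(0.189/0.172) = 1.38×10^6 W/m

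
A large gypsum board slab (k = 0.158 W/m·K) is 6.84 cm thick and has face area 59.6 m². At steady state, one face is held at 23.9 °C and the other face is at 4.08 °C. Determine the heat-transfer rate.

Q = 2.73 kW

Q = kA·ΔT/L = 0.158 × 59.6 × |23.9 °C − 4.08 °C| / 0.0684 = 2730 W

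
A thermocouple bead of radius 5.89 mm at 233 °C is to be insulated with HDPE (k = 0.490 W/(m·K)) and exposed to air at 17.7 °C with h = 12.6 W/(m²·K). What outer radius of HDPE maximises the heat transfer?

For a sphere, r_cr = 2k_ins/h = 2·0.490/12.6 = 0.0778 m = 7.78 cm

r_cr = 7.78 cm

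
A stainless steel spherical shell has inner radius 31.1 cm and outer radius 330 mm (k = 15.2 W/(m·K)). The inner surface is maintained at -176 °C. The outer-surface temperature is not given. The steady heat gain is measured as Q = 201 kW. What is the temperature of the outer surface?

Series resistances:
  R_stainless steel = (1/0.311 − 1/0.330)/(4πk) = 0.1851/(4π·15.2) = 9.692×10^-4 K/W
ΣR = 9.692×10^-4 K/W
ΔT = Q·ΣR = 2.01×10^5 × 9.692×10^-4 = 194.8 K
Heat flows inward, so T_out = T_in + ΔT = -176 + 194.8 = 18.8 °C

T_out = 18.8 °C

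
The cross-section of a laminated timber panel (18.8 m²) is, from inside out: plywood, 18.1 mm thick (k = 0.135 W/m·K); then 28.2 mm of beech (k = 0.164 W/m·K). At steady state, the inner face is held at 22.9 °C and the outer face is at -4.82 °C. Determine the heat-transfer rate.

Q = 1700 W

Treat each layer as a resistance in series:
  R_plywood = L/(kA) = 0.0181/(0.135·18.8) = 0.007132 K/W
  R_beech = L/(kA) = 0.0282/(0.164·18.8) = 0.009146 K/W
ΣR = 0.007132 + 0.009146 = 0.01628 K/W
Q = ΔT/ΣR = (22.9 °C − -4.82 °C)/0.01628 = 1700 W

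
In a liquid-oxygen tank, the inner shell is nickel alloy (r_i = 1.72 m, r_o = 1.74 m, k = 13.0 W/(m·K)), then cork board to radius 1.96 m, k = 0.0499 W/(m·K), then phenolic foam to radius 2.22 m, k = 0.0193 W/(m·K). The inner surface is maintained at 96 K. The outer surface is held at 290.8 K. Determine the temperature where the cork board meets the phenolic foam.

Series thermal resistances, inner to outer:
  R_nickel alloy = (1/1.72 − 1/1.74)/(4πk) = 0.006683/(4π·13.0) = 4.091×10^-5 K/W
  R_cork board = (1/1.74 − 1/1.96)/(4πk) = 0.06451/(4π·0.0499) = 0.1029 K/W
  R_phenolic foam = (1/1.96 − 1/2.22)/(4πk) = 0.05975/(4π·0.0193) = 0.2464 K/W
ΣR = 4.091×10^-5 + 0.1029 + 0.2464 = 0.3493 K/W
Q = ΔT/ΣR = (96 K − 290.8 K)/0.3493 = -557.7 W
From the inner boundary to the cork board/phenolic foam interface, ΣR_partial = 0.1029 K/W.
T_interface = T_in − Q·ΣR_partial = 96 K − (-557.7)(0.1029) = 153 K

T = 153 K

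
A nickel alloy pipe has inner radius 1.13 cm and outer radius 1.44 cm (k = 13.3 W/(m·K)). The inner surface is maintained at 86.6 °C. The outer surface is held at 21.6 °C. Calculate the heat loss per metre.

Q' = 2πk·ΔT/ln(r₂/r₁) = 2π × 13.3 × 65 / ln(0.0144/0.0113) = 22400 W/m

Q' = 22400 W/m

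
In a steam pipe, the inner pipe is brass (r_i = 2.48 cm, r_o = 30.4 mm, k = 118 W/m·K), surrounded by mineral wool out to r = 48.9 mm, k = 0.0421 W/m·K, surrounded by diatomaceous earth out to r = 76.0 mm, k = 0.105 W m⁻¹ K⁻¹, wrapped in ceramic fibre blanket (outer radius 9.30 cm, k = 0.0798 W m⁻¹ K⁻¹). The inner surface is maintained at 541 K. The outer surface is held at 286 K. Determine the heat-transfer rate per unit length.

Q' = 88.9 W/m

Resistance network (inner→outer):
  R'_brass = ln(0.0304/0.0248)/(2πk) = 0.2036/(2π·118) = 2.746×10^-4 m·K/W
  R'_mineral wool = ln(0.0489/0.0304)/(2πk) = 0.4753/(2π·0.0421) = 1.797 m·K/W
  R'_diatomaceous earth = ln(0.0760/0.0489)/(2πk) = 0.4410/(2π·0.105) = 0.6684 m·K/W
  R'_ceramic fibre blanket = ln(0.0930/0.0760)/(2πk) = 0.2019/(2π·0.0798) = 0.4026 m·K/W
ΣR = 2.746×10^-4 + 1.797 + 0.6684 + 0.4026 = 2.868 m·K/W
Q' = ΔT/ΣR = (541 K − 286 K)/2.868 = 88.9 W/m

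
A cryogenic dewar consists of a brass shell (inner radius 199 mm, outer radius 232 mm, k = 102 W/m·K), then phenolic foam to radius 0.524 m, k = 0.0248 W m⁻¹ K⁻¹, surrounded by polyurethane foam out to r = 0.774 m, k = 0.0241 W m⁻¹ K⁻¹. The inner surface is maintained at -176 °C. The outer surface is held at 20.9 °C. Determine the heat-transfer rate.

Q = 20.2 W

Resistance network (inner→outer):
  R_brass = (1/0.199 − 1/0.232)/(4πk) = 0.7148/(4π·102) = 5.577×10^-4 K/W
  R_phenolic foam = (1/0.232 − 1/0.524)/(4πk) = 2.402/(4π·0.0248) = 7.707 K/W
  R_polyurethane foam = (1/0.524 − 1/0.774)/(4πk) = 0.6164/(4π·0.0241) = 2.035 K/W
ΣR = 5.577×10^-4 + 7.707 + 2.035 = 9.743 K/W
Q = ΔT/ΣR = (-176 °C − 20.9 °C)/9.743 = -20.2 W
(Negative Q ⇒ heat flows inward; heat gain = 20.2 W.)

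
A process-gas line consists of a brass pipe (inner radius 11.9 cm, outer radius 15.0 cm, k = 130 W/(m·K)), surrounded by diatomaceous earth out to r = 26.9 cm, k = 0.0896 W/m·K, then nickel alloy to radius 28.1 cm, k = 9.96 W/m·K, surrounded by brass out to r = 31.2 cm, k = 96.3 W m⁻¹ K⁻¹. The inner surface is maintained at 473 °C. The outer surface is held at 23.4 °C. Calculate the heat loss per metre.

Treat each layer as a resistance in series:
  R'_brass = ln(0.150/0.119)/(2πk) = 0.2315/(2π·130) = 2.834×10^-4 m·K/W
  R'_diatomaceous earth = ln(0.269/0.150)/(2πk) = 0.5841/(2π·0.0896) = 1.037 m·K/W
  R'_nickel alloy = ln(0.281/0.269)/(2πk) = 0.04364/(2π·9.96) = 6.974×10^-4 m·K/W
  R'_brass = ln(0.312/0.281)/(2πk) = 0.1046/(2π·96.3) = 1.730×10^-4 m·K/W
ΣR = 2.834×10^-4 + 1.037 + 6.974×10^-4 + 1.730×10^-4 = 1.038 m·K/W
Q' = ΔT/ΣR = (473 °C − 23.4 °C)/1.038 = 433 W/m

Q' = 433 W/m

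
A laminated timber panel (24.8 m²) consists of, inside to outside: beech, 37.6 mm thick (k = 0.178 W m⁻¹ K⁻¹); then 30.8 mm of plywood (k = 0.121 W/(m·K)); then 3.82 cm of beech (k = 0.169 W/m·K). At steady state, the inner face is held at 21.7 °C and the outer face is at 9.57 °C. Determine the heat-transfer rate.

Q = 435 W

Series thermal resistances, inner to outer:
  R_beech = L/(kA) = 0.0376/(0.178·24.8) = 0.008518 K/W
  R_plywood = L/(kA) = 0.0308/(0.121·24.8) = 0.01026 K/W
  R_beech = L/(kA) = 0.0382/(0.169·24.8) = 0.009114 K/W
ΣR = 0.008518 + 0.01026 + 0.009114 = 0.02789 K/W
Q = ΔT/ΣR = (21.7 °C − 9.57 °C)/0.02789 = 435 W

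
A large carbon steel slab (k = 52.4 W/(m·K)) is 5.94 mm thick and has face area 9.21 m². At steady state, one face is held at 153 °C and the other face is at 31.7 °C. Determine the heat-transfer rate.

Q = 9860 kW

Q = kA·ΔT/L = 52.4 × 9.21 × |153 °C − 31.7 °C| / 0.00594 = 9.86×10^6 W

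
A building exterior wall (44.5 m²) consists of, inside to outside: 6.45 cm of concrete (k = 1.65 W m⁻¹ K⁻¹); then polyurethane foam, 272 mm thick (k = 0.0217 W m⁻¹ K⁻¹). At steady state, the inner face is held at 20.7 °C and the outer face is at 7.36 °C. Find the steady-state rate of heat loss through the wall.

Q = 47.2 W

Resistance network (inner→outer):
  R_concrete = L/(kA) = 0.0645/(1.65·44.5) = 8.784×10^-4 K/W
  R_polyurethane foam = L/(kA) = 0.272/(0.0217·44.5) = 0.2817 K/W
ΣR = 8.784×10^-4 + 0.2817 = 0.2826 K/W
Q = ΔT/ΣR = (20.7 °C − 7.36 °C)/0.2826 = 47.2 W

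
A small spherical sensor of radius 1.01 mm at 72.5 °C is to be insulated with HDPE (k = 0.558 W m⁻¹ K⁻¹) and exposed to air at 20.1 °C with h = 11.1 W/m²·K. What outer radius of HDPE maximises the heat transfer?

r_cr = 10.1 cm

For a sphere, r_cr = 2k_ins/h = 2·0.558/11.1 = 0.101 m = 10.1 cm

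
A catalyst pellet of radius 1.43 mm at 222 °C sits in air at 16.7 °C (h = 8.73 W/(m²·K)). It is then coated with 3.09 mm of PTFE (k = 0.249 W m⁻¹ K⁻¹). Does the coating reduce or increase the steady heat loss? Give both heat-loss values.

increases: 0.0461 → 0.343 W

Critical radius for a sphere: r_cr = 2k/h = 0.0570 m = 5.70 cm.
Outer radius after coating: r₂ = 0.00143 + 0.00309 = 0.00452 m.
Since r₁ < r_cr and r₂ ≤ r_cr, the coating moves toward the maximum at r_cr — heat loss rises.
Bare: R = 1/(4πr₁²h) = 4458 K/W; Q = 205.3/4458 = 0.0461 W.
Coated: R = R_cond + R_conv = 599.0 K/W; Q = 205.3/599.0 = 0.343 W.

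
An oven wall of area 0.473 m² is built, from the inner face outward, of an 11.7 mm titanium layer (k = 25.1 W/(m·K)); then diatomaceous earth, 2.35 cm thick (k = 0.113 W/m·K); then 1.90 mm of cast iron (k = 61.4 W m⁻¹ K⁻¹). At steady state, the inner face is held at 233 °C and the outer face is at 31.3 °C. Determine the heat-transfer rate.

Resistance network (inner→outer):
  R_titanium = L/(kA) = 0.0117/(25.1·0.473) = 9.855×10^-4 K/W
  R_diatomaceous earth = L/(kA) = 0.0235/(0.113·0.473) = 0.4397 K/W
  R_cast iron = L/(kA) = 0.00190/(61.4·0.473) = 6.542×10^-5 K/W
ΣR = 9.855×10^-4 + 0.4397 + 6.542×10^-5 = 0.4408 K/W
Q = ΔT/ΣR = (233 °C − 31.3 °C)/0.4408 = 458 W

Q = 458 W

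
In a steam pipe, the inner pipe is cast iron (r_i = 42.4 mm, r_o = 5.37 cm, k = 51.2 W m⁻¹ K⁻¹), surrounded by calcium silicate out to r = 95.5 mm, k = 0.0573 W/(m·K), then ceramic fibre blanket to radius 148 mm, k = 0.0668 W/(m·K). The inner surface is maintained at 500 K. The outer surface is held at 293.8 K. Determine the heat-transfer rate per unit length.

Q' = 78.0 W/m

Resistance network (inner→outer):
  R'_cast iron = ln(0.0537/0.0424)/(2πk) = 0.2363/(2π·51.2) = 7.344×10^-4 m·K/W
  R'_calcium silicate = ln(0.0955/0.0537)/(2πk) = 0.5757/(2π·0.0573) = 1.599 m·K/W
  R'_ceramic fibre blanket = ln(0.148/0.0955)/(2πk) = 0.4381/(2π·0.0668) = 1.044 m·K/W
ΣR = 7.344×10^-4 + 1.599 + 1.044 = 2.644 m·K/W
Q' = ΔT/ΣR = (500 K − 293.8 K)/2.644 = 78.0 W/m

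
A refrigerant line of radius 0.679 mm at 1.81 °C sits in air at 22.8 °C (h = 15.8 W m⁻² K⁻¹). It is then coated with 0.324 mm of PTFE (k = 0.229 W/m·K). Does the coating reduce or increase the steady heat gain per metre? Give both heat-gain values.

increases: 1.41 → 2.04 W/m

Critical radius for a cylinder: r_cr = k/h = 0.0145 m = 1.45 cm.
Outer radius after coating: r₂ = 6.79×10^-4 + 3.24×10^-4 = 0.001003 m.
Since r₁ < r_cr and r₂ ≤ r_cr, the coating moves toward the maximum at r_cr — heat gain rises.
Bare: R = 1/(2πr₁h) = 14.84 m·K/W; Q = 20.99/14.84 = 1.41 W/m.
Coated: R = R_cond + R_conv = 10.31 m·K/W; Q = 20.99/10.31 = 2.04 W/m.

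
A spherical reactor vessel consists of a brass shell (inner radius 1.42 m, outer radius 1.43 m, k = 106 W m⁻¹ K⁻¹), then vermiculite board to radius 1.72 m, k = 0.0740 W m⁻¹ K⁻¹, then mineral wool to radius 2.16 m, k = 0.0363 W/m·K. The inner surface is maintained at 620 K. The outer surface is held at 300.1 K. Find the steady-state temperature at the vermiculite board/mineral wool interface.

Series thermal resistances, inner to outer:
  R_brass = (1/1.42 − 1/1.43)/(4πk) = 0.004925/(4π·106) = 3.697×10^-6 K/W
  R_vermiculite board = (1/1.43 − 1/1.72)/(4πk) = 0.1179/(4π·0.0740) = 0.1268 K/W
  R_mineral wool = (1/1.72 − 1/2.16)/(4πk) = 0.1184/(4π·0.0363) = 0.2596 K/W
ΣR = 3.697×10^-6 + 0.1268 + 0.2596 = 0.3864 K/W
Q = ΔT/ΣR = (620 K − 300.1 K)/0.3864 = 827.9 W
From the inner boundary to the vermiculite board/mineral wool interface, ΣR_partial = 0.1268 K/W.
T_interface = T_in − Q·ΣR_partial = 620 K − (827.9)(0.1268) = 515 K

T = 515 K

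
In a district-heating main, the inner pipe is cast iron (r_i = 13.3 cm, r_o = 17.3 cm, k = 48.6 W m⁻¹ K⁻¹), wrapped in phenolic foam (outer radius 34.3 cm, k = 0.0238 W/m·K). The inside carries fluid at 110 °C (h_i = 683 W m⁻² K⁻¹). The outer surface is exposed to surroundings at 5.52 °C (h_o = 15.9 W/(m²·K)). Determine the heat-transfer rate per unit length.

Treat each layer as a resistance in series:
  R'_conv,in = 1/(2πr h) = 1/(2π·0.133·683) = 0.001752 m·K/W
  R'_cast iron = ln(0.173/0.133)/(2πk) = 0.2629/(2π·48.6) = 8.611×10^-4 m·K/W
  R'_phenolic foam = ln(0.343/0.173)/(2πk) = 0.6844/(2π·0.0238) = 4.577 m·K/W
  R'_conv,out = 1/(2πr h) = 1/(2π·0.343·15.9) = 0.02918 m·K/W
ΣR = 0.001752 + 8.611×10^-4 + 4.577 + 0.02918 = 4.609 m·K/W
Q' = ΔT/ΣR = (110 °C − 5.52 °C)/4.609 = 22.7 W/m

Q' = 22.7 W/m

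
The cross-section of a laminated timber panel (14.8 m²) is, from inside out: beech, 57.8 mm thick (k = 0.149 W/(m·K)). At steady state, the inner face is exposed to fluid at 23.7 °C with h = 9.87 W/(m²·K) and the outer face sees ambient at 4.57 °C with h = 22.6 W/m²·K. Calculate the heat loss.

Q = 531 W

Series thermal resistances, inner to outer:
  R_conv,in = 1/(hA) = 1/(9.87·14.8) = 0.006846 K/W
  R_beech = L/(kA) = 0.0578/(0.149·14.8) = 0.02621 K/W
  R_conv,out = 1/(hA) = 1/(22.6·14.8) = 0.002990 K/W
ΣR = 0.006846 + 0.02621 + 0.002990 = 0.03605 K/W
Q = ΔT/ΣR = (23.7 °C − 4.57 °C)/0.03605 = 531 W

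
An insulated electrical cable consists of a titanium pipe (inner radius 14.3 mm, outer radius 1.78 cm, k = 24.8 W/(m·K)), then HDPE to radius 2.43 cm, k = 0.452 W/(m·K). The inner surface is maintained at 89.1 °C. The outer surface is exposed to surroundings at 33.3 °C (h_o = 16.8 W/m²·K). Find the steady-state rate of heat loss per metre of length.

Treat each layer as a resistance in series:
  R'_titanium = ln(0.0178/0.0143)/(2πk) = 0.2189/(2π·24.8) = 0.001405 m·K/W
  R'_HDPE = ln(0.0243/0.0178)/(2πk) = 0.3113/(2π·0.452) = 0.1096 m·K/W
  R'_conv,out = 1/(2πr h) = 1/(2π·0.0243·16.8) = 0.3899 m·K/W
ΣR = 0.001405 + 0.1096 + 0.3899 = 0.5009 m·K/W
Q' = ΔT/ΣR = (89.1 °C − 33.3 °C)/0.5009 = 111 W/m

Q' = 111 W/m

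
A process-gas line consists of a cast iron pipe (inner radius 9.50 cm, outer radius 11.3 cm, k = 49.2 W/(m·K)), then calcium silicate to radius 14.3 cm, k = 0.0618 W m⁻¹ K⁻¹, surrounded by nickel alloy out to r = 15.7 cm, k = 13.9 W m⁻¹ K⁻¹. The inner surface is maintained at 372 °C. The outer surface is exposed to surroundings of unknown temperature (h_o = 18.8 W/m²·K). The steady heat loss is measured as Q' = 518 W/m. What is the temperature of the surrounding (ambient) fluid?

Sum the resistances:
  R'_cast iron = ln(0.113/0.0950)/(2πk) = 0.1735/(2π·49.2) = 5.613×10^-4 m·K/W
  R'_calcium silicate = ln(0.143/0.113)/(2πk) = 0.2355/(2π·0.0618) = 0.6064 m·K/W
  R'_nickel alloy = ln(0.157/0.143)/(2πk) = 0.09340/(2π·13.9) = 0.001069 m·K/W
  R'_conv,out = 1/(2πr h) = 1/(2π·0.157·18.8) = 0.05392 m·K/W
ΣR = 0.6619 m·K/W
ΔT = Q'·ΣR = 518 × 0.6619 = 342.9 K
Heat flows outward, so T_out = T_in − ΔT = 372 − 342.9 = 29.1 °C

T_out = 29.1 °C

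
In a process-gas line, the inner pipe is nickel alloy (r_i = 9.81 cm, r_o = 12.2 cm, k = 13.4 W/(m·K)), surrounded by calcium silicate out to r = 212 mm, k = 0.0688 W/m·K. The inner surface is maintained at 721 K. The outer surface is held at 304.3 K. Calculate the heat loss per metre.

Q' = 325 W/m

Resistance network (inner→outer):
  R'_nickel alloy = ln(0.122/0.0981)/(2πk) = 0.2180/(2π·13.4) = 0.002590 m·K/W
  R'_calcium silicate = ln(0.212/0.122)/(2πk) = 0.5526/(2π·0.0688) = 1.278 m·K/W
ΣR = 0.002590 + 1.278 = 1.281 m·K/W
Q' = ΔT/ΣR = (721 K − 304.3 K)/1.281 = 325 W/m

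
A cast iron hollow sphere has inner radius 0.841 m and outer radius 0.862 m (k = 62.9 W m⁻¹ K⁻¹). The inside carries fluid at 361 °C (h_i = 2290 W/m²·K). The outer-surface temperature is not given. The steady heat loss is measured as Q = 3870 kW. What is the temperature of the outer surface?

T_out = 29.0 °C

Series resistances:
  R_conv,in = 1/(4πr²h) = 1/(4π·0.841²·2290) = 4.913×10^-5 K/W
  R_cast iron = (1/0.841 − 1/0.862)/(4πk) = 0.02897/(4π·62.9) = 3.665×10^-5 K/W
ΣR = 8.578×10^-5 K/W
ΔT = Q·ΣR = 3.87×10^6 × 8.578×10^-5 = 332.0 K
Heat flows outward, so T_out = T_in − ΔT = 361 − 332.0 = 29.0 °C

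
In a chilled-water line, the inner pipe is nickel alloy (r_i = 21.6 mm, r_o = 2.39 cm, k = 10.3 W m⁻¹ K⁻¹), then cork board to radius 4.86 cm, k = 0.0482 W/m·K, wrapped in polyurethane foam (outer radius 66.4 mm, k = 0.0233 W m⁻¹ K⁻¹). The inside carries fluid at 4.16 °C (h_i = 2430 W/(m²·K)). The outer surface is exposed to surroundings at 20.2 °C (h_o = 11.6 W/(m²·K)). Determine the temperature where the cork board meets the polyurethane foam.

Resistance network (inner→outer):
  R'_conv,in = 1/(2πr h) = 1/(2π·0.0216·2430) = 0.003032 m·K/W
  R'_nickel alloy = ln(0.0239/0.0216)/(2πk) = 0.1012/(2π·10.3) = 0.001564 m·K/W
  R'_cork board = ln(0.0486/0.0239)/(2πk) = 0.7097/(2π·0.0482) = 2.344 m·K/W
  R'_polyurethane foam = ln(0.0664/0.0486)/(2πk) = 0.3121/(2π·0.0233) = 2.132 m·K/W
  R'_conv,out = 1/(2πr h) = 1/(2π·0.0664·11.6) = 0.2066 m·K/W
ΣR = 0.003032 + 0.001564 + 2.344 + 2.132 + 0.2066 = 4.687 m·K/W
Q' = ΔT/ΣR = (4.16 °C − 20.2 °C)/4.687 = -3.422 W/m
From the inner boundary to the cork board/polyurethane foam interface, ΣR_partial = 2.349 m·K/W.
T_interface = T_in − Q'·ΣR_partial = 4.16 °C − (-3.422)(2.349) = 12.2 °C

T = 12.2 °C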